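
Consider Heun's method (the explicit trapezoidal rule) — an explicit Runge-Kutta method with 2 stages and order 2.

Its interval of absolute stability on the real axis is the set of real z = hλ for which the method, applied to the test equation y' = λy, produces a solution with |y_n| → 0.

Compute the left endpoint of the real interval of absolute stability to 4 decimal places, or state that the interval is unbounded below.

On y'=λy, z=hλ:
  order 2, 2-stage ⇒ R(z)=1+z+z^2/2
  (e.g. R(-0.33)=0.72445, |R|=0.72445)

Solve |R(x)|<1 on ℝ⁻.
x=-0.33: |R|=0.7245
|R(-2.07)|=1.0724 |R(-1.74)|=0.7738 |R(-1.03)|=0.5005
Bisect:
  x_lo=-2.8282 |R|=2.1711  x_hi=-0.0626 |R|=0.9394
  mid=-1.44537 |R|=0.59918 →hi
  mid=-2.13677 |R|=1.14612 →lo
  mid=-1.79107 |R|=0.81289 →hi
  mid=-1.96392 |R|=0.96457 →hi
  mid=-2.05034 |R|=1.05161 →lo
  mid=-2.00713 |R|=1.00716 →lo
  mid=-1.98552 |R|=0.98563 →hi
  mid=-1.99633 |R|=0.99633 →hi
  ...
  [-2.00004,-1.99987] ⇒ x*=-2.0000
Interval (-2.0000, 0).

left endpoint -2.0000.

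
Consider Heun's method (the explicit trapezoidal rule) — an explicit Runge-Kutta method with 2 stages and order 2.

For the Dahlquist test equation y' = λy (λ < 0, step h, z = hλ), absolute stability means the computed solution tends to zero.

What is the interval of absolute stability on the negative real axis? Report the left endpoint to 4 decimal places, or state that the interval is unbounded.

Set f=λy, z=hλ:
  order 2, 2-stage ⇒ R(z)=1+z+z^2/2
  (e.g. R(-1.59)=0.67405, |R|=0.67405)

Need |R(x)|<1, x<0.
x=-1.59: |R|=0.6741
|R(-2.19)|=1.2080 |R(-1.14)|=0.5098 |R(-0.72)|=0.5392
Bisect:
  x_lo=-2.3072 |R|=1.3544  x_hi=-0.0827 |R|=0.9207
  mid=-1.19495 |R|=0.51900 →hi
  mid=-1.75107 |R|=0.78205 →hi
  mid=-2.02913 |R|=1.02956 →lo
  mid=-1.89010 |R|=0.89614 →hi
  mid=-1.95962 |R|=0.96043 →hi
  mid=-1.99437 |R|=0.99439 →hi
  mid=-2.01175 |R|=1.01182 →lo
  mid=-2.00306 |R|=1.00307 →lo
  ...
  [-2.00008,-1.99994] ⇒ x*=-2.0000
Interval (-2.0000, 0).

(-2.0000, 0).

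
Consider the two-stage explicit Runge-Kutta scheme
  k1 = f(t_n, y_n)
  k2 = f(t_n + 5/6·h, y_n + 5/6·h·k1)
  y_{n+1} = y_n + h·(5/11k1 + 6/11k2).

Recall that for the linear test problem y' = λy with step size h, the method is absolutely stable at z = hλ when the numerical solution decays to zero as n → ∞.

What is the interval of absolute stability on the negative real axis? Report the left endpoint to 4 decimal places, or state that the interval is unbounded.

Set f=λy, z=hλ:
  k1=λy_n ⇒ h·k1=z·y_n;  k2=λ(1+5/6z)y_n ⇒ h·k2=z(1+5/6z)y_n
  y_{n+1}/y_n = 1 + 5/11z + 6/11z(1+5/6z) = 1 + z + 5/11z²
  Hence R(z) = 1 + z + 5/11z².

Find x<0 with |R(x)|<1.
x=-0.84: |R|=0.4807
R=1: x+5/11x²=0 ⇒ x=−11/5=-2.2000; min R=1−1/(4·5/11)=0.4500>−1
Confirm numerically:
  x=-1.516: |R|=0.52866 <1
  x=-1.402: |R|=0.49146 <1
  x=-1.011: |R|=0.45360 <1
  x=-0.905: |R|=0.46728 <1
  x=-2.686: |R|=1.59336 >1
  x=-2.384: |R|=1.19939 >1
  x=-2.327: |R|=1.13433 >1
So |R|<1 on (-2.2000, 0).

z∈(-2.2000,0).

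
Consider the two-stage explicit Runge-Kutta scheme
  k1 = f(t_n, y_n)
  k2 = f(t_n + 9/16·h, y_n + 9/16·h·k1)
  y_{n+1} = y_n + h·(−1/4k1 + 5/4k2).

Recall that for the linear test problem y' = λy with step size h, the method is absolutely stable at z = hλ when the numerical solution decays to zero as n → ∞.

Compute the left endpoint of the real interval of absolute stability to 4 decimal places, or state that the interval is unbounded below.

Test eqn y'=λy, z=hλ:
  k1=λy_n ⇒ h·k1=z·y_n;  k2=λ(1+9/16z)y_n ⇒ h·k2=z(1+9/16z)y_n
  y_{n+1}/y_n = 1 − 1/4z + 5/4z(1+9/16z) = 1 + z + 45/64z²
  Hence R(z) = 1 + z + 45/64z².

Solve |R(x)|<1 on ℝ⁻.
x=-1.03: |R|=0.7159
R=1: x+45/64x²=0 ⇒ x=−64/45=-1.4222; min R=1−1/(4·45/64)=0.6444>−1
Confirm numerically:
  x=-0.914: |R|=0.67339 <1
  x=-0.866: |R|=0.66131 <1
  x=-0.791: |R|=0.64893 <1
  x=-1.885: |R|=1.61336 >1
  x=-1.686: |R|=1.31270 >1
So |R|<1 on (-1.4222, 0).

left endpoint -1.4222.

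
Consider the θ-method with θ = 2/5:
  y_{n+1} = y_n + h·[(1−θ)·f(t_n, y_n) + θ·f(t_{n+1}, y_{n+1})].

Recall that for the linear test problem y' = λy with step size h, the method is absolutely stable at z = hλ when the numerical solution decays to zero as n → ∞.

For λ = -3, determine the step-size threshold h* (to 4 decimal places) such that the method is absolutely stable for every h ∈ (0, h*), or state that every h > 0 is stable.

On y'=λy, z=hλ:
  y_{n+1} = y_n + z·[3/5·y_n + 2/5·y_{n+1}] ⇒ (1 − 2/5z)y_{n+1} = (1 + 3/5z)y_n
  ⇒ R(z) = (1 + 3/5z)/(1 − 2/5z).

Boundary: |R(x)|=1, x<0.
x=-0.38: |R|=0.6701
R=−1: 1+3/5x = −1+2/5x ⇒ -1/5x=2 ⇒ x=2/(-1/5)=-10.0000
Confirm numerically:
  x=-8.990: |R|=0.95605 <1
  x=-6.257: |R|=0.78629 <1
  x=-6.128: |R|=0.77561 <1
  x=-4.447: |R|=0.60033 <1
  x=-10.165: |R|=1.00651 >1
  x=-10.111: |R|=1.00440 >1
  x=-10.089: |R|=1.00353 >1
Stable set (-10.0000, 0).

(-10.0000,0); λ=-3 ⇒ h* = (10)/3 = 3.3333.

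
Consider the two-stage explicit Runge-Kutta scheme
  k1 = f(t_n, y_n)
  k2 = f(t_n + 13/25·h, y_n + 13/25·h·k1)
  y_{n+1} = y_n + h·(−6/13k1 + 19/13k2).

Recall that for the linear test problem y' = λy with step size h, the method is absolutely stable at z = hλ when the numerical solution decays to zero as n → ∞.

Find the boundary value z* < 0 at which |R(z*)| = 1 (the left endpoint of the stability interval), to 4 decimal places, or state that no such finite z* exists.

Set f=λy, z=hλ:
  k1=λy_n ⇒ h·k1=z·y_n;  k2=λ(1+13/25z)y_n ⇒ h·k2=z(1+13/25z)y_n
  y_{n+1}/y_n = 1 − 6/13z + 19/13z(1+13/25z) = 1 + z + 19/25z²
  R(z) = 1 + z + 19/25z².

Boundary: |R(x)|=1, x<0.
x=-0.9: |R|=0.7156
R=1: x+19/25x²=0 ⇒ x=−25/19=-1.3158; min R=1−1/(4·19/25)=0.6711>−1
Confirm numerically:
  x=-0.950: |R|=0.73590 <1
  x=-0.753: |R|=0.67793 <1
  x=-0.667: |R|=0.67112 <1
  x=-1.643: |R|=1.40858 >1
  x=-1.615: |R|=1.36725 >1
Interval (-1.3158, 0).

left endpoint -1.3158.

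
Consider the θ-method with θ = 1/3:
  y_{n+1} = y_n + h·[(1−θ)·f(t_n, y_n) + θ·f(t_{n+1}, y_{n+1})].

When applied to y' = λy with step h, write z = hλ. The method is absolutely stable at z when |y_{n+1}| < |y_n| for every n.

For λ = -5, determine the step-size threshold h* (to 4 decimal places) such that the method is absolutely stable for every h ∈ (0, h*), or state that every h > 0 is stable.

Test eqn y'=λy, z=hλ:
  y_{n+1} = y_n + z·[2/3·y_n + 1/3·y_{n+1}] ⇒ (1 − 1/3z)y_{n+1} = (1 + 2/3z)y_n
  R(z) = (1 + 2/3z)/(1 − 1/3z).

Solve |R(x)|<1 on ℝ⁻.
x=-1.19: |R|=0.1480
R=−1: 1+2/3x = −1+1/3x ⇒ -1/3x=2 ⇒ x=2/(-1/3)=-6.0000
Confirm numerically:
  x=-5.268: |R|=0.91147 <1
  x=-3.983: |R|=0.71116 <1
  x=-3.557: |R|=0.62742 <1
  x=-6.230: |R|=1.02492 >1
  x=-6.180: |R|=1.01961 >1
  x=-6.073: |R|=1.00805 >1
Interval (-6.0000, 0).

(-6.0000,0); λ=-5 ⇒ h* = (6)/5 = 1.2000.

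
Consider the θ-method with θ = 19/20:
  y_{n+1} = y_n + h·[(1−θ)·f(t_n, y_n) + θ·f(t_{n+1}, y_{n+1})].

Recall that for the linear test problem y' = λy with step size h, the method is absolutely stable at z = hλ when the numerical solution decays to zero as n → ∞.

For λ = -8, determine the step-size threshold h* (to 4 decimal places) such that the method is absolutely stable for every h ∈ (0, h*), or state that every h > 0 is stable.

interval (−∞, 0). Any h>0 works for λ=-8.

With y'=λy (z=hλ):
  y_{n+1} = y_n + z·[1/20·y_n + 19/20·y_{n+1}] ⇒ (1 − 19/20z)y_{n+1} = (1 + 1/20z)y_n
  Hence R(z) = (1 + 1/20z)/(1 − 19/20z).

Solve |R(x)|<1 on ℝ⁻.
x=-0.57: |R|=0.6302
x=-2: |R|=0.3103
x=-10: |R|=0.0476
x=-100: |R|=0.0417
θ=19/20≥1/2 ⇒ |1+1/20x|<|1−19/20x| ∀x<0 ⇒ stable on all of ℝ⁻.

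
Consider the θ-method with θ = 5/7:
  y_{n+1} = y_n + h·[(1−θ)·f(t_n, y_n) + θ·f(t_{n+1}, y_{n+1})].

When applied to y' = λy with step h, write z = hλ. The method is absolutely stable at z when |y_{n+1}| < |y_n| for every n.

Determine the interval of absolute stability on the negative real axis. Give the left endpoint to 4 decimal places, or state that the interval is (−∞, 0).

interval (−∞, 0).

Test eqn y'=λy, z=hλ:
  y_{n+1} = y_n + z·[2/7·y_n + 5/7·y_{n+1}] ⇒ (1 − 5/7z)y_{n+1} = (1 + 2/7z)y_n
  R(z) = (1 + 2/7z)/(1 − 5/7z).

Need |R(x)|<1, x<0.
x=-0.92: |R|=0.4448
x=-2: |R|=0.1765
x=-10: |R|=0.2281
x=-100: |R|=0.3807
θ=5/7≥1/2 ⇒ |1+2/7x|<|1−5/7x| ∀x<0 ⇒ unbounded interval.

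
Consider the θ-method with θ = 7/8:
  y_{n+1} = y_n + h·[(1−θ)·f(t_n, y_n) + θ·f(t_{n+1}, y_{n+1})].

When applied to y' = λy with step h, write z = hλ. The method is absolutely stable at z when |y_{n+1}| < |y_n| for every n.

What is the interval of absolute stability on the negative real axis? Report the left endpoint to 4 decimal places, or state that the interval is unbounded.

Test eqn y'=λy, z=hλ:
  y_{n+1} = y_n + z·[1/8·y_n + 7/8·y_{n+1}] ⇒ (1 − 7/8z)y_{n+1} = (1 + 1/8z)y_n
  ⇒ R(z) = (1 + 1/8z)/(1 − 7/8z).

Need |R(x)|<1, x<0.
x=-0.51: |R|=0.6474
x=-2: |R|=0.2727
x=-10: |R|=0.0256
x=-100: |R|=0.1299
θ=7/8≥1/2 ⇒ |1+1/8x|<|1−7/8x| ∀x<0 ⇒ unbounded interval.

interval (−∞, 0).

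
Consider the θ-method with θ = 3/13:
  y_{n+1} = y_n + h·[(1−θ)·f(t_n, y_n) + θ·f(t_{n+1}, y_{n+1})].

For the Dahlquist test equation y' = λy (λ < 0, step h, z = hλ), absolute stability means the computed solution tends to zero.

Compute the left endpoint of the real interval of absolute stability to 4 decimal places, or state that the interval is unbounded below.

left endpoint -3.7143.

Test eqn y'=λy, z=hλ:
  y_{n+1} = y_n + z·[10/13·y_n + 3/13·y_{n+1}] ⇒ (1 − 3/13z)y_{n+1} = (1 + 10/13z)y_n
  Hence R(z) = (1 + 10/13z)/(1 − 3/13z).

Need |R(x)|<1, x<0.
x=-0.83: |R|=0.3034
R=−1: 1+10/13x = −1+3/13x ⇒ -7/13x=2 ⇒ x=2/(-7/13)=-3.7143
Confirm numerically:
  x=-3.670: |R|=0.98709 <1
  x=-3.668: |R|=0.98650 <1
  x=-2.535: |R|=0.59937 <1
  x=-2.102: |R|=0.41541 <1
  x=-4.261: |R|=1.14843 >1
  x=-4.169: |R|=1.12479 >1
Stable set (-3.7143, 0).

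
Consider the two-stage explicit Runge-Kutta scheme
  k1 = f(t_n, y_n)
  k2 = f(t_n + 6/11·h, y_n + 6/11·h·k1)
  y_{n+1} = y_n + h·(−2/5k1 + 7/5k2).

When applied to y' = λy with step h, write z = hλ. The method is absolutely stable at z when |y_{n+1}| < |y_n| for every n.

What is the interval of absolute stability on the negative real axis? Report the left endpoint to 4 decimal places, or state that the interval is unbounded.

(-1.3095, 0).

On y'=λy, z=hλ:
  k1=λy_n ⇒ h·k1=z·y_n;  k2=λ(1+6/11z)y_n ⇒ h·k2=z(1+6/11z)y_n
  y_{n+1}/y_n = 1 − 2/5z + 7/5z(1+6/11z) = 1 + z + 42/55z²
  ⇒ R(z) = 1 + z + 42/55z².

Solve |R(x)|<1 on ℝ⁻.
x=-1.39: |R|=1.0854
R=1: x+42/55x²=0 ⇒ x=−55/42=-1.3095; min R=1−1/(4·42/55)=0.6726>−1
Confirm numerically:
  x=-0.847: |R|=0.70084 <1
  x=-0.730: |R|=0.67694 <1
  x=-0.543: |R|=0.68216 <1
  x=-1.809: |R|=1.68999 >1
  x=-1.803: |R|=1.67944 >1
  x=-1.699: |R|=1.50531 >1
So |R|<1 on (-1.3095, 0).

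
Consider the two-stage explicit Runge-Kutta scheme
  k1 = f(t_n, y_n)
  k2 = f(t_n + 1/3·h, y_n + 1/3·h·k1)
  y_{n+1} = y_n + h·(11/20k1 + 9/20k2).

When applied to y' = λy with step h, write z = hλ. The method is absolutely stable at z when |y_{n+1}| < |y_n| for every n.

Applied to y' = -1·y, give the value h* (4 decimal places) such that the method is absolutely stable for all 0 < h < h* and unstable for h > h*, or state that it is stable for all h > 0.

Test eqn y'=λy, z=hλ:
  k1=λy_n ⇒ h·k1=z·y_n;  k2=λ(1+1/3z)y_n ⇒ h·k2=z(1+1/3z)y_n
  y_{n+1}/y_n = 1 + 11/20z + 9/20z(1+1/3z) = 1 + z + 3/20z²
  so R(z) = 1 + z + 3/20z².

Boundary: |R(x)|=1, x<0.
x=-0.49: |R|=0.5460
R=1: x+3/20x²=0 ⇒ x=−20/3=-6.6667; min R=1−1/(4·3/20)=-0.6667>−1
Confirm numerically:
  x=-6.253: |R|=0.61200 <1
  x=-6.233: |R|=0.59454 <1
  x=-3.133: |R|=0.66065 <1
  x=-7.178: |R|=1.55055 >1
  x=-7.045: |R|=1.39980 >1
So |R|<1 on (-6.6667, 0).

(-6.6667,0); λ=-1 ⇒ h* = (20/3)/1 = 6.6667.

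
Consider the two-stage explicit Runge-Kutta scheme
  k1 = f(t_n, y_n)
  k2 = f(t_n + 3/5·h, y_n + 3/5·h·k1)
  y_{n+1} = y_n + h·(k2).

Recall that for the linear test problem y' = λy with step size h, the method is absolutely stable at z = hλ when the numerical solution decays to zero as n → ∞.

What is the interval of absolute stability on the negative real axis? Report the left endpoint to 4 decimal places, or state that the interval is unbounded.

With y'=λy (z=hλ):
  k1=λy_n ⇒ h·k1=z·y_n;  k2=λ(1+3/5z)y_n ⇒ h·k2=z(1+3/5z)y_n
  y_{n+1}/y_n = 1 + z(1+3/5z) = 1 + z + 3/5z²
  Hence R(z) = 1 + z + 3/5z².

Solve |R(x)|<1 on ℝ⁻.
x=-1.42: |R|=0.7898
R=1: x+3/5x²=0 ⇒ x=−5/3=-1.6667; min R=1−1/(4·3/5)=0.5833>−1
Confirm numerically:
  x=-1.287: |R|=0.70682 <1
  x=-1.010: |R|=0.60206 <1
  x=-0.889: |R|=0.58519 <1
  x=-0.704: |R|=0.59337 <1
  x=-2.233: |R|=1.75877 >1
  x=-2.049: |R|=1.47004 >1
Interval (-1.6667, 0).

z∈(-1.6667,0).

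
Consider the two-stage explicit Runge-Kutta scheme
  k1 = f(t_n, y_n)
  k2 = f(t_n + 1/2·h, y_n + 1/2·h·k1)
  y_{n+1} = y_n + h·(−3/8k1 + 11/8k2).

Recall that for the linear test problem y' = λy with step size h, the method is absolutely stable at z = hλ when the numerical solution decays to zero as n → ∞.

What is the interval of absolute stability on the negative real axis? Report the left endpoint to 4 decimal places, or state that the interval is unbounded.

z∈(-1.4545,0).

Test eqn y'=λy, z=hλ:
  k1=λy_n ⇒ h·k1=z·y_n;  k2=λ(1+1/2z)y_n ⇒ h·k2=z(1+1/2z)y_n
  y_{n+1}/y_n = 1 − 3/8z + 11/8z(1+1/2z) = 1 + z + 11/16z²
  ⇒ R(z) = 1 + z + 11/16z².

Find x<0 with |R(x)|<1.
x=-0.43: |R|=0.6971
R=1: x+11/16x²=0 ⇒ x=−16/11=-1.4545; min R=1−1/(4·11/16)=0.6364>−1
Confirm numerically:
  x=-1.322: |R|=0.87953 <1
  x=-0.963: |R|=0.67457 <1
  x=-0.925: |R|=0.66324 <1
  x=-0.631: |R|=0.64274 <1
  x=-1.825: |R|=1.46480 >1
  x=-1.662: |R|=1.23704 >1
  x=-1.525: |R|=1.07387 >1
Stable set (-1.4545, 0).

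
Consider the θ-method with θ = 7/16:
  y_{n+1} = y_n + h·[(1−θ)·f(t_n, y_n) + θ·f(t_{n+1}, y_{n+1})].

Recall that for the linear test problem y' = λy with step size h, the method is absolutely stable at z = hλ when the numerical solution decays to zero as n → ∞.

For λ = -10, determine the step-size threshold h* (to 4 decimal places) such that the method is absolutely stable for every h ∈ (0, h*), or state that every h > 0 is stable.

(-16.0000,0); λ=-10 ⇒ h* = (16)/10 = 1.6000.

Test eqn y'=λy, z=hλ:
  y_{n+1} = y_n + z·[9/16·y_n + 7/16·y_{n+1}] ⇒ (1 − 7/16z)y_{n+1} = (1 + 9/16z)y_n
  R(z) = (1 + 9/16z)/(1 − 7/16z).

Need |R(x)|<1, x<0.
x=-0.64: |R|=0.5000
R=−1: 1+9/16x = −1+7/16x ⇒ -1/8x=2 ⇒ x=2/(-1/8)=-16.0000
Confirm numerically:
  x=-15.046: |R|=0.98427 <1
  x=-14.988: |R|=0.98326 <1
  x=-14.631: |R|=0.97688 <1
  x=-13.233: |R|=0.94906 <1
  x=-16.372: |R|=1.00570 >1
  x=-16.369: |R|=1.00565 >1
  x=-16.143: |R|=1.00222 >1
Interval (-16.0000, 0).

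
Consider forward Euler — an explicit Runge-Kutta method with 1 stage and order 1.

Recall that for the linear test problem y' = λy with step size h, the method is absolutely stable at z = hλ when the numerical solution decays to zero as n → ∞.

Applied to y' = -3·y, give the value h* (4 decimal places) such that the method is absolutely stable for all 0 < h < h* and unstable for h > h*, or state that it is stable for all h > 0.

Test eqn y'=λy, z=hλ:
  order 1, 1-stage ⇒ R(z)=1+z
  (e.g. R(-0.91)=0.09000, |R|=0.09000)

Boundary: |R(x)|=1, x<0.
x=-0.91: |R|=0.0900
|R(-2.11)|=1.1100 |R(-1.7)|=0.7000 |R(-1.6)|=0.6000
Bisect:
  x_lo=-2.7522 |R|=1.7522  x_hi=-0.2368 |R|=0.7632
  mid=-1.49448 |R|=0.49448 →hi
  mid=-2.12333 |R|=1.12333 →lo
  mid=-1.80890 |R|=0.80890 →hi
  mid=-1.96612 |R|=0.96612 →hi
  mid=-2.04473 |R|=1.04473 →lo
  mid=-2.00542 |R|=1.00542 →lo
  mid=-1.98577 |R|=0.98577 →hi
  mid=-1.99560 |R|=0.99560 →hi
  mid=-2.00051 |R|=1.00051 →lo
  mid=-1.99805 |R|=0.99805 →hi
  ...
  [-2.00005,-1.99989] ⇒ x*=-2.0000
Interval (-2.0000, 0).

(-2.0000,0); λ=-3 ⇒ h* = 0.6667.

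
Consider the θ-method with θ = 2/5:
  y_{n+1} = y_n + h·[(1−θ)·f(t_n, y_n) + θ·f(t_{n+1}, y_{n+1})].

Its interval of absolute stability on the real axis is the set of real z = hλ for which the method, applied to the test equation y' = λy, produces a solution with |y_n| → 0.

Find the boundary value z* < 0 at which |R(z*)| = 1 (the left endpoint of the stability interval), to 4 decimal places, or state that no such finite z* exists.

Set f=λy, z=hλ:
  y_{n+1} = y_n + z·[3/5·y_n + 2/5·y_{n+1}] ⇒ (1 − 2/5z)y_{n+1} = (1 + 3/5z)y_n
  ⇒ R(z) = (1 + 3/5z)/(1 − 2/5z).

Boundary: |R(x)|=1, x<0.
x=-1.58: |R|=0.0319
R=−1: 1+3/5x = −1+2/5x ⇒ -1/5x=2 ⇒ x=2/(-1/5)=-10.0000
Confirm numerically:
  x=-9.802: |R|=0.99195 <1
  x=-7.338: |R|=0.86471 <1
  x=-5.078: |R|=0.67524 <1
  x=-10.475: |R|=1.01830 >1
  x=-10.192: |R|=1.00756 >1
  x=-10.075: |R|=1.00298 >1
So |R|<1 on (-10.0000, 0).

left endpoint -10.0000.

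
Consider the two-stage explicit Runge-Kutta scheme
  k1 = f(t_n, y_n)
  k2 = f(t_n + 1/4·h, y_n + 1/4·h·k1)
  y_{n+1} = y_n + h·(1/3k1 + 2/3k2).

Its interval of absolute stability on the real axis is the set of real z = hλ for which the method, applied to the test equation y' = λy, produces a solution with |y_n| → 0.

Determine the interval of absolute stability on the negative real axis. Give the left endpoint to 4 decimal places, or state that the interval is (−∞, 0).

Test eqn y'=λy, z=hλ:
  k1=λy_n ⇒ h·k1=z·y_n;  k2=λ(1+1/4z)y_n ⇒ h·k2=z(1+1/4z)y_n
  y_{n+1}/y_n = 1 + 1/3z + 2/3z(1+1/4z) = 1 + z + 1/6z²
  Hence R(z) = 1 + z + 1/6z².

Need |R(x)|<1, x<0.
x=-0.52: |R|=0.5251
R=1: x+1/6x²=0 ⇒ x=−6=-6.0000; min R=1−1/(4·1/6)=-0.5000>−1
Confirm numerically:
  x=-5.629: |R|=0.65194 <1
  x=-3.450: |R|=0.46625 <1
  x=-3.427: |R|=0.46961 <1
  x=-6.505: |R|=1.54750 >1
  x=-6.211: |R|=1.21842 >1
Interval (-6.0000, 0).

z∈(-6.0000,0).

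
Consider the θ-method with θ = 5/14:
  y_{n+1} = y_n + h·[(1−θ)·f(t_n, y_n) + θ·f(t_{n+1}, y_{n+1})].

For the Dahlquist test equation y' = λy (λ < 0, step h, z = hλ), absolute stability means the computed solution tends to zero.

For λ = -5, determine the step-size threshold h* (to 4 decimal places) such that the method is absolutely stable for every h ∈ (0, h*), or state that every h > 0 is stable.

(-7.0000,0); λ=-5 ⇒ h* = (7)/5 = 1.4000.

With y'=λy (z=hλ):
  y_{n+1} = y_n + z·[9/14·y_n + 5/14·y_{n+1}] ⇒ (1 − 5/14z)y_{n+1} = (1 + 9/14z)y_n
  so R(z) = (1 + 9/14z)/(1 − 5/14z).

Solve |R(x)|<1 on ℝ⁻.
x=-1.07: |R|=0.2258
R=−1: 1+9/14x = −1+5/14x ⇒ -2/7x=2 ⇒ x=2/(-2/7)=-7.0000
Confirm numerically:
  x=-5.916: |R|=0.90050 <1
  x=-4.537: |R|=0.73144 <1
  x=-4.490: |R|=0.72455 <1
  x=-3.193: |R|=0.49181 <1
  x=-7.278: |R|=1.02207 >1
  x=-7.064: |R|=1.00519 >1
So |R|<1 on (-7.0000, 0).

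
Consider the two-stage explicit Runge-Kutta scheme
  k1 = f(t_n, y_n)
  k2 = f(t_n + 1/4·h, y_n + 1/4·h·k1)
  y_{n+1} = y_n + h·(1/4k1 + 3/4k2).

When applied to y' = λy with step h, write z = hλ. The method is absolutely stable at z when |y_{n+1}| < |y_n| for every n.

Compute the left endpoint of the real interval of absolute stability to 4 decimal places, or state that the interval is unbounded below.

left endpoint -5.3333.

Test eqn y'=λy, z=hλ:
  k1=λy_n ⇒ h·k1=z·y_n;  k2=λ(1+1/4z)y_n ⇒ h·k2=z(1+1/4z)y_n
  y_{n+1}/y_n = 1 + 1/4z + 3/4z(1+1/4z) = 1 + z + 3/16z²
  ⇒ R(z) = 1 + z + 3/16z².

Find x<0 with |R(x)|<1.
x=-1.05: |R|=0.1567
R=1: x+3/16x²=0 ⇒ x=−16/3=-5.3333; min R=1−1/(4·3/16)=-0.3333>−1
Confirm numerically:
  x=-4.321: |R|=0.17982 <1
  x=-3.996: |R|=0.00200 <1
  x=-3.533: |R|=0.19261 <1
  x=-2.391: |R|=0.31908 <1
  x=-5.417: |R|=1.08498 >1
  x=-5.398: |R|=1.06545 >1
Interval (-5.3333, 0).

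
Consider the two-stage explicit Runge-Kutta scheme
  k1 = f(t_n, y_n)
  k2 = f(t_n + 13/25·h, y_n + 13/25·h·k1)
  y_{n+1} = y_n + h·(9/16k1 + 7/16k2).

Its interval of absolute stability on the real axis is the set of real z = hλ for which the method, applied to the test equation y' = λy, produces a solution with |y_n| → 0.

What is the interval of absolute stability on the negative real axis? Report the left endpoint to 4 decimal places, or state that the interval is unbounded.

z∈(-4.3956,0).

Set f=λy, z=hλ:
  k1=λy_n ⇒ h·k1=z·y_n;  k2=λ(1+13/25z)y_n ⇒ h·k2=z(1+13/25z)y_n
  y_{n+1}/y_n = 1 + 9/16z + 7/16z(1+13/25z) = 1 + z + 91/400z²
  R(z) = 1 + z + 91/400z².

Solve |R(x)|<1 on ℝ⁻.
x=-1.4: |R|=0.0459
R=1: x+91/400x²=0 ⇒ x=−400/91=-4.3956; min R=1−1/(4·91/400)=-0.0989>−1
Confirm numerically:
  x=-3.966: |R|=0.61238 <1
  x=-3.673: |R|=0.39619 <1
  x=-3.188: |R|=0.12416 <1
  x=-2.856: |R|=0.00034 <1
  x=-4.741: |R|=1.37254 >1
  x=-4.723: |R|=1.35178 >1
  x=-4.491: |R|=1.09747 >1
Stable set (-4.3956, 0).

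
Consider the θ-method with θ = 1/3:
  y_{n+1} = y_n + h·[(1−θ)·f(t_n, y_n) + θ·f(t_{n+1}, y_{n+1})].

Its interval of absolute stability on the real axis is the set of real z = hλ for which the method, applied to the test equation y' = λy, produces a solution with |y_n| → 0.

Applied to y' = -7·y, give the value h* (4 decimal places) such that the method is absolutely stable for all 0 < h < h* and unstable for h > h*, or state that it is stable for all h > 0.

Test eqn y'=λy, z=hλ:
  y_{n+1} = y_n + z·[2/3·y_n + 1/3·y_{n+1}] ⇒ (1 − 1/3z)y_{n+1} = (1 + 2/3z)y_n
  R(z) = (1 + 2/3z)/(1 − 1/3z).

Solve |R(x)|<1 on ℝ⁻.
x=-1.33: |R|=0.0785
R=−1: 1+2/3x = −1+1/3x ⇒ -1/3x=2 ⇒ x=2/(-1/3)=-6.0000
Confirm numerically:
  x=-4.930: |R|=0.86507 <1
  x=-4.011: |R|=0.71630 <1
  x=-3.699: |R|=0.65652 <1
  x=-2.893: |R|=0.47276 <1
  x=-6.378: |R|=1.04031 >1
  x=-6.231: |R|=1.02502 >1
So |R|<1 on (-6.0000, 0).

(-6.0000,0); λ=-7 ⇒ h* = (6)/7 = 0.8571.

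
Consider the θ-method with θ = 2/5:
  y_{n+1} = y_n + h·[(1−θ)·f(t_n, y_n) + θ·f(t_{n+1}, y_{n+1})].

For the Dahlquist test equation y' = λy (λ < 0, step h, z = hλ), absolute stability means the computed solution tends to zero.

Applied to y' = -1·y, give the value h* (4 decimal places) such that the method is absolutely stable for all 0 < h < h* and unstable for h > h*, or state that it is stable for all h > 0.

(-10.0000,0); λ=-1 ⇒ h* = (10)/1 = 10.0000.

Set f=λy, z=hλ:
  y_{n+1} = y_n + z·[3/5·y_n + 2/5·y_{n+1}] ⇒ (1 − 2/5z)y_{n+1} = (1 + 3/5z)y_n
  Hence R(z) = (1 + 3/5z)/(1 − 2/5z).

Find x<0 with |R(x)|<1.
x=-1.68: |R|=0.0048
R=−1: 1+3/5x = −1+2/5x ⇒ -1/5x=2 ⇒ x=2/(-1/5)=-10.0000
Confirm numerically:
  x=-8.465: |R|=0.93000 <1
  x=-7.909: |R|=0.89956 <1
  x=-5.246: |R|=0.69313 <1
  x=-4.701: |R|=0.63206 <1
  x=-10.536: |R|=1.02056 >1
  x=-10.095: |R|=1.00377 >1
Stable set (-10.0000, 0).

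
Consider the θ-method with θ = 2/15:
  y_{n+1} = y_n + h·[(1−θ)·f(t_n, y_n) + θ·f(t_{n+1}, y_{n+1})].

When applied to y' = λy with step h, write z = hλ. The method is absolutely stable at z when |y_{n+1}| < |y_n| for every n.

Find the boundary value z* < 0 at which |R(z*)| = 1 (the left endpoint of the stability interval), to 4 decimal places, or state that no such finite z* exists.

On y'=λy, z=hλ:
  y_{n+1} = y_n + z·[13/15·y_n + 2/15·y_{n+1}] ⇒ (1 − 2/15z)y_{n+1} = (1 + 13/15z)y_n
  Hence R(z) = (1 + 13/15z)/(1 − 2/15z).

Need |R(x)|<1, x<0.
x=-1.37: |R|=0.1584
R=−1: 1+13/15x = −1+2/15x ⇒ -11/15x=2 ⇒ x=2/(-11/15)=-2.7273
Confirm numerically:
  x=-2.305: |R|=0.76313 <1
  x=-1.831: |R|=0.47171 <1
  x=-1.268: |R|=0.08463 <1
  x=-3.207: |R|=1.24643 >1
  x=-3.045: |R|=1.16572 >1
So |R|<1 on (-2.7273, 0).

left endpoint -2.7273.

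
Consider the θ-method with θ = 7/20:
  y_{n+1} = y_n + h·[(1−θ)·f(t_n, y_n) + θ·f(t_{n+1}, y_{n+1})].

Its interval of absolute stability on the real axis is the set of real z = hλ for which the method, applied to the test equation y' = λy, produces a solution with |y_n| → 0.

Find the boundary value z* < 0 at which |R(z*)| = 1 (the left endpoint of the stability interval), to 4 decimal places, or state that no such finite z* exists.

With y'=λy (z=hλ):
  y_{n+1} = y_n + z·[13/20·y_n + 7/20·y_{n+1}] ⇒ (1 − 7/20z)y_{n+1} = (1 + 13/20z)y_n
  Hence R(z) = (1 + 13/20z)/(1 − 7/20z).

Need |R(x)|<1, x<0.
x=-1.64: |R|=0.0419
R=−1: 1+13/20x = −1+7/20x ⇒ -3/10x=2 ⇒ x=2/(-3/10)=-6.6667
Confirm numerically:
  x=-4.902: |R|=0.80506 <1
  x=-4.032: |R|=0.67220 <1
  x=-3.105: |R|=0.48796 <1
  x=-7.094: |R|=1.03681 >1
  x=-7.041: |R|=1.03242 >1
  x=-6.949: |R|=1.02468 >1
Stable set (-6.6667, 0).

z* = -6.6667.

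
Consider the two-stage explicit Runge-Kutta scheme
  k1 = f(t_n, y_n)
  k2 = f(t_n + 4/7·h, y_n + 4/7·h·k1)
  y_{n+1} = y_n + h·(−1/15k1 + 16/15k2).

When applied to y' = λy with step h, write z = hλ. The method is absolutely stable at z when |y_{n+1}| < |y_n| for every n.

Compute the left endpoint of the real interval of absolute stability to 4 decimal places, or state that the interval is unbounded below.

Set f=λy, z=hλ:
  k1=λy_n ⇒ h·k1=z·y_n;  k2=λ(1+4/7z)y_n ⇒ h·k2=z(1+4/7z)y_n
  y_{n+1}/y_n = 1 − 1/15z + 16/15z(1+4/7z) = 1 + z + 64/105z²
  ⇒ R(z) = 1 + z + 64/105z².

Boundary: |R(x)|=1, x<0.
x=-1.33: |R|=0.7482
R=1: x+64/105x²=0 ⇒ x=−105/64=-1.6406; min R=1−1/(4·64/105)=0.5898>−1
Confirm numerically:
  x=-1.287: |R|=0.72260 <1
  x=-1.091: |R|=0.63450 <1
  x=-0.747: |R|=0.59312 <1
  x=-2.032: |R|=1.48474 >1
  x=-1.906: |R|=1.30830 >1
Interval (-1.6406, 0).

z* = -1.6406.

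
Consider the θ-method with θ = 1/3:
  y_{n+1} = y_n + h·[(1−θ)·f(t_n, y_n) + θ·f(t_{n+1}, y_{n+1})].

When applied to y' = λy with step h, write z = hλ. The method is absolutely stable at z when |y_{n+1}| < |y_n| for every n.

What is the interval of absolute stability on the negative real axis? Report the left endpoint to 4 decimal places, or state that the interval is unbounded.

z∈(-6.0000,0).

Set f=λy, z=hλ:
  y_{n+1} = y_n + z·[2/3·y_n + 1/3·y_{n+1}] ⇒ (1 − 1/3z)y_{n+1} = (1 + 2/3z)y_n
  ⇒ R(z) = (1 + 2/3z)/(1 − 1/3z).

Need |R(x)|<1, x<0.
x=-0.55: |R|=0.5352
R=−1: 1+2/3x = −1+1/3x ⇒ -1/3x=2 ⇒ x=2/(-1/3)=-6.0000
Confirm numerically:
  x=-5.866: |R|=0.98489 <1
  x=-4.397: |R|=0.78329 <1
  x=-2.421: |R|=0.33979 <1
  x=-6.105: |R|=1.01153 >1
  x=-6.074: |R|=1.00816 >1
So |R|<1 on (-6.0000, 0).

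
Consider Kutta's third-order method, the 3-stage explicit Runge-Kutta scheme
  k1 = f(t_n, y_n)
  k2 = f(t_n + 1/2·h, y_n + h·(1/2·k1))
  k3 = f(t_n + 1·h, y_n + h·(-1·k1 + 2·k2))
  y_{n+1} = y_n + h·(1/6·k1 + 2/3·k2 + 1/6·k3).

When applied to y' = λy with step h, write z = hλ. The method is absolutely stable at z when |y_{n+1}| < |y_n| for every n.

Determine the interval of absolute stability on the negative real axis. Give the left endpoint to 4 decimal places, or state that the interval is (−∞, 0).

(-2.5127, 0).

Test eqn y'=λy, z=hλ:
  order 3, 3-stage ⇒ R(z)=1+z+z^2/2+z^3/6
  (e.g. R(-1.09)=0.28821, |R|=0.28821)

Boundary: |R(x)|=1, x<0.
x=-1.09: |R|=0.2882
|R(-2.68)|=1.2969 |R(-2.2)|=0.5547 |R(-1.25)|=0.2057
Bisect:
  x_lo=-3.2748 |R|=2.7660  x_hi=-0.1693 |R|=0.8442
  mid=-1.72207 |R|=0.09045 →hi
  mid=-2.49843 |R|=0.97662 →hi
  mid=-2.88661 |R|=1.72914 →lo
  mid=-2.69252 |R|=1.32100 →lo
  mid=-2.59548 |R|=1.14130 →lo
  mid=-2.54695 |R|=1.05714 →lo
  mid=-2.52269 |R|=1.01643 →lo
  mid=-2.51056 |R|=0.99641 →hi
  ...
  [-2.51283,-2.51265] ⇒ x*=-2.5127
Stable set (-2.5127, 0).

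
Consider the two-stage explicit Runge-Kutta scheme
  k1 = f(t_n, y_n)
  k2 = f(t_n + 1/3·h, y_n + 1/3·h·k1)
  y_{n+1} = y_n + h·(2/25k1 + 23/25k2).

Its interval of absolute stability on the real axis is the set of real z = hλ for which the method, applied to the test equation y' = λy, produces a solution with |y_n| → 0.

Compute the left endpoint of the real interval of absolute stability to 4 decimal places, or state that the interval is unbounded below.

left endpoint -3.2609.

Test eqn y'=λy, z=hλ:
  k1=λy_n ⇒ h·k1=z·y_n;  k2=λ(1+1/3z)y_n ⇒ h·k2=z(1+1/3z)y_n
  y_{n+1}/y_n = 1 + 2/25z + 23/25z(1+1/3z) = 1 + z + 23/75z²
  R(z) = 1 + z + 23/75z².

Solve |R(x)|<1 on ℝ⁻.
x=-0.41: |R|=0.6416
R=1: x+23/75x²=0 ⇒ x=−75/23=-3.2609; min R=1−1/(4·23/75)=0.1848>−1
Confirm numerically:
  x=-3.141: |R|=0.88454 <1
  x=-2.647: |R|=0.50169 <1
  x=-2.365: |R|=0.35026 <1
  x=-2.127: |R|=0.26040 <1
  x=-3.847: |R|=1.69149 >1
  x=-3.640: |R|=1.42321 >1
  x=-3.605: |R|=1.38045 >1
So |R|<1 on (-3.2609, 0).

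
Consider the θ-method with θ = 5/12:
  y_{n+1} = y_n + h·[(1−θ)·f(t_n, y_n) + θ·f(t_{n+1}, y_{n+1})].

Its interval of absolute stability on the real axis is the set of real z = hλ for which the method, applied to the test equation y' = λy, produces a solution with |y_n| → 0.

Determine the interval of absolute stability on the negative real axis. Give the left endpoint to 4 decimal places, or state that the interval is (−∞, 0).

z∈(-12.0000,0).

On y'=λy, z=hλ:
  y_{n+1} = y_n + z·[7/12·y_n + 5/12·y_{n+1}] ⇒ (1 − 5/12z)y_{n+1} = (1 + 7/12z)y_n
  R(z) = (1 + 7/12z)/(1 − 5/12z).

Find x<0 with |R(x)|<1.
x=-1.28: |R|=0.1652
R=−1: 1+7/12x = −1+5/12x ⇒ -1/6x=2 ⇒ x=2/(-1/6)=-12.0000
Confirm numerically:
  x=-10.371: |R|=0.94898 <1
  x=-9.606: |R|=0.92024 <1
  x=-7.985: |R|=0.84535 <1
  x=-7.023: |R|=0.78873 <1
  x=-12.400: |R|=1.01081 >1
  x=-12.382: |R|=1.01034 >1
  x=-12.027: |R|=1.00075 >1
Stable set (-12.0000, 0).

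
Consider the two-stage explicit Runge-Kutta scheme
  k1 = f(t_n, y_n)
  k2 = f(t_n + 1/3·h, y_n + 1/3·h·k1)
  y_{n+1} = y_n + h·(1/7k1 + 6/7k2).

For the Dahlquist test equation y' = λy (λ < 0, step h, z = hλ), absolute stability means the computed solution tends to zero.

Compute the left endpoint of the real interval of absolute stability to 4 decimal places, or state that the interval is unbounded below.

left endpoint -3.5000.

Test eqn y'=λy, z=hλ:
  k1=λy_n ⇒ h·k1=z·y_n;  k2=λ(1+1/3z)y_n ⇒ h·k2=z(1+1/3z)y_n
  y_{n+1}/y_n = 1 + 1/7z + 6/7z(1+1/3z) = 1 + z + 2/7z²
  ⇒ R(z) = 1 + z + 2/7z².

Find x<0 with |R(x)|<1.
x=-0.59: |R|=0.5095
R=1: x+2/7x²=0 ⇒ x=−7/2=-3.5000; min R=1−1/(4·2/7)=0.1250>−1
Confirm numerically:
  x=-1.909: |R|=0.13222 <1
  x=-1.551: |R|=0.13631 <1
  x=-1.405: |R|=0.15901 <1
  x=-3.739: |R|=1.25532 >1
  x=-3.536: |R|=1.03637 >1
  x=-3.531: |R|=1.03127 >1
Interval (-3.5000, 0).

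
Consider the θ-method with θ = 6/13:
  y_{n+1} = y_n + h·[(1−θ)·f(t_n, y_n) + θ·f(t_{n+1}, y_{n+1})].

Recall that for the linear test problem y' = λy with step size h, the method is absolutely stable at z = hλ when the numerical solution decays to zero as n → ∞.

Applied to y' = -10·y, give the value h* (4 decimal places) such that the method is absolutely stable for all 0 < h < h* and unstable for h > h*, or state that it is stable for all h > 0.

(-26.0000,0); λ=-10 ⇒ h* = (26)/10 = 2.6000.

With y'=λy (z=hλ):
  y_{n+1} = y_n + z·[7/13·y_n + 6/13·y_{n+1}] ⇒ (1 − 6/13z)y_{n+1} = (1 + 7/13z)y_n
  R(z) = (1 + 7/13z)/(1 − 6/13z).

Find x<0 with |R(x)|<1.
x=-0.35: |R|=0.6987
R=−1: 1+7/13x = −1+6/13x ⇒ -1/13x=2 ⇒ x=2/(-1/13)=-26.0000
Confirm numerically:
  x=-20.244: |R|=0.95719 <1
  x=-20.076: |R|=0.95561 <1
  x=-18.546: |R|=0.94002 <1
  x=-17.857: |R|=0.93222 <1
  x=-26.390: |R|=1.00228 >1
  x=-26.043: |R|=1.00025 >1
Interval (-26.0000, 0).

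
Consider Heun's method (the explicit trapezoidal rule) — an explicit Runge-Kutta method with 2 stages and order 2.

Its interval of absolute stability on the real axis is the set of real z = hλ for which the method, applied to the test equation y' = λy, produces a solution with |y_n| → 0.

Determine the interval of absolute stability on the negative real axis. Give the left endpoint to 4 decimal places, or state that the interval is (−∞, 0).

Test eqn y'=λy, z=hλ:
  order 2, 2-stage ⇒ R(z)=1+z+z^2/2
  (e.g. R(-1.73)=0.76645, |R|=0.76645)

Find x<0 with |R(x)|<1.
x=-1.73: |R|=0.7664
|R(-2.34)|=1.3978 |R(-2.02)|=1.0202 |R(-0.89)|=0.5061
Bisect:
  x_lo=-2.3974 |R|=1.4764  x_hi=-0.3134 |R|=0.7357
  mid=-1.35541 |R|=0.56316 →hi
  mid=-1.87641 |R|=0.88405 →hi
  mid=-2.13691 |R|=1.14628 →lo
  mid=-2.00666 |R|=1.00668 →lo
  mid=-1.94153 |R|=0.94324 →hi
  mid=-1.97410 |R|=0.97443 →hi
  mid=-1.99038 |R|=0.99042 →hi
  mid=-1.99852 |R|=0.99852 →hi
  mid=-2.00259 |R|=1.00259 →lo
  ...
  [-2.00004,-1.99992] ⇒ x*=-2.0000
Stable set (-2.0000, 0).

(-2.0000, 0).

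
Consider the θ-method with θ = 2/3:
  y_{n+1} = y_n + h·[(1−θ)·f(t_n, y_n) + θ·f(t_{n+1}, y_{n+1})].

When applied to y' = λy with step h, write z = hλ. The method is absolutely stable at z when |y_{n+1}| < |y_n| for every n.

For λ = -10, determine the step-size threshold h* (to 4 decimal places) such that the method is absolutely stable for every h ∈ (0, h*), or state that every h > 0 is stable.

interval (−∞, 0). Any h>0 works for λ=-10.

Test eqn y'=λy, z=hλ:
  y_{n+1} = y_n + z·[1/3·y_n + 2/3·y_{n+1}] ⇒ (1 − 2/3z)y_{n+1} = (1 + 1/3z)y_n
  Hence R(z) = (1 + 1/3z)/(1 − 2/3z).

Solve |R(x)|<1 on ℝ⁻.
x=-0.48: |R|=0.6364
x=-2: |R|=0.1429
x=-10: |R|=0.3043
x=-100: |R|=0.4778
θ=2/3≥1/2 ⇒ |1+1/3x|<|1−2/3x| ∀x<0 ⇒ interval (−∞,0).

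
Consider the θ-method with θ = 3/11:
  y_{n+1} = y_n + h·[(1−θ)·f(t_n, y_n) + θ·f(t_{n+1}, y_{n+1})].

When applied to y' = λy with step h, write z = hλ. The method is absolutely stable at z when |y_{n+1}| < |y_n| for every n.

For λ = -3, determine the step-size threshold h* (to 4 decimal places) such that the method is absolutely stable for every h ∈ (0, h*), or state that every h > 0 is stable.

Test eqn y'=λy, z=hλ:
  y_{n+1} = y_n + z·[8/11·y_n + 3/11·y_{n+1}] ⇒ (1 − 3/11z)y_{n+1} = (1 + 8/11z)y_n
  R(z) = (1 + 8/11z)/(1 − 3/11z).

Boundary: |R(x)|=1, x<0.
x=-0.88: |R|=0.2903
R=−1: 1+8/11x = −1+3/11x ⇒ -5/11x=2 ⇒ x=2/(-5/11)=-4.4000
Confirm numerically:
  x=-4.067: |R|=0.92824 <1
  x=-2.803: |R|=0.58859 <1
  x=-2.507: |R|=0.48896 <1
  x=-2.282: |R|=0.40659 <1
  x=-4.959: |R|=1.10801 >1
  x=-4.882: |R|=1.09397 >1
  x=-4.507: |R|=1.02182 >1
Interval (-4.4000, 0).

(-4.4000,0); λ=-3 ⇒ h* = (22/5)/3 = 1.4667.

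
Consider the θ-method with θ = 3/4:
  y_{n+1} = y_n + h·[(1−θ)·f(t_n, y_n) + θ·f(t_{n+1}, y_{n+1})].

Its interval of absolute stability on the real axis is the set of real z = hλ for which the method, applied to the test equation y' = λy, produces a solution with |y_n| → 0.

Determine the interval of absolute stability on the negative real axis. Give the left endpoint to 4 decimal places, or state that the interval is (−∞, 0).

On y'=λy, z=hλ:
  y_{n+1} = y_n + z·[1/4·y_n + 3/4·y_{n+1}] ⇒ (1 − 3/4z)y_{n+1} = (1 + 1/4z)y_n
  Hence R(z) = (1 + 1/4z)/(1 − 3/4z).

Find x<0 with |R(x)|<1.
x=-0.44: |R|=0.6692
x=-2: |R|=0.2000
x=-10: |R|=0.1765
x=-100: |R|=0.3158
θ=3/4≥1/2 ⇒ |1+1/4x|<|1−3/4x| ∀x<0 ⇒ stable on all of ℝ⁻.

(−∞, 0) — no finite endpoint.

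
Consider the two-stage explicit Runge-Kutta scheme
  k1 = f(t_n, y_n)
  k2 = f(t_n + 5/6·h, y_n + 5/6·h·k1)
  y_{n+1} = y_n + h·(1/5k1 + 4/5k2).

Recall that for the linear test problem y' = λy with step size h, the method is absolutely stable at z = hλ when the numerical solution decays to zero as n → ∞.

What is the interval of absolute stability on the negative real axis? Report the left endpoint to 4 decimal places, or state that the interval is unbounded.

Test eqn y'=λy, z=hλ:
  k1=λy_n ⇒ h·k1=z·y_n;  k2=λ(1+5/6z)y_n ⇒ h·k2=z(1+5/6z)y_n
  y_{n+1}/y_n = 1 + 1/5z + 4/5z(1+5/6z) = 1 + z + 2/3z²
  Hence R(z) = 1 + z + 2/3z².

Need |R(x)|<1, x<0.
x=-1.04: |R|=0.6811
R=1: x+2/3x²=0 ⇒ x=−3/2=-1.5000; min R=1−1/(4·2/3)=0.6250>−1
Confirm numerically:
  x=-1.412: |R|=0.91716 <1
  x=-0.704: |R|=0.62641 <1
  x=-0.674: |R|=0.62885 <1
  x=-1.865: |R|=1.45382 >1
  x=-1.794: |R|=1.35162 >1
  x=-1.690: |R|=1.21407 >1
Interval (-1.5000, 0).

(-1.5000, 0).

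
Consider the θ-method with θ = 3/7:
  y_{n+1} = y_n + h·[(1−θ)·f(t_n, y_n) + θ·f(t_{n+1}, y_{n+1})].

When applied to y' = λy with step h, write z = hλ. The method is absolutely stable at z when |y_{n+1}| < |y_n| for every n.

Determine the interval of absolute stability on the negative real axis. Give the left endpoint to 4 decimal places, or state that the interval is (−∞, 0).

With y'=λy (z=hλ):
  y_{n+1} = y_n + z·[4/7·y_n + 3/7·y_{n+1}] ⇒ (1 − 3/7z)y_{n+1} = (1 + 4/7z)y_n
  ⇒ R(z) = (1 + 4/7z)/(1 − 3/7z).

Need |R(x)|<1, x<0.
x=-1.33: |R|=0.1529
R=−1: 1+4/7x = −1+3/7x ⇒ -1/7x=2 ⇒ x=2/(-1/7)=-14.0000
Confirm numerically:
  x=-10.505: |R|=0.90926 <1
  x=-8.256: |R|=0.81919 <1
  x=-7.172: |R|=0.76056 <1
  x=-14.486: |R|=1.00963 >1
  x=-14.342: |R|=1.00684 >1
  x=-14.227: |R|=1.00457 >1
Interval (-14.0000, 0).

z∈(-14.0000,0).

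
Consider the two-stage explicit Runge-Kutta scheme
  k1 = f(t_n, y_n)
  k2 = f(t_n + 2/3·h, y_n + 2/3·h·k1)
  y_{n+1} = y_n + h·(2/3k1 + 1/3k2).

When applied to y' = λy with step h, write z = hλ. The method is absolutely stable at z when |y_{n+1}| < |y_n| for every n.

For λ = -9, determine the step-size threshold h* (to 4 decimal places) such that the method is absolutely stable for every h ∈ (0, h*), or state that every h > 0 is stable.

Set f=λy, z=hλ:
  k1=λy_n ⇒ h·k1=z·y_n;  k2=λ(1+2/3z)y_n ⇒ h·k2=z(1+2/3z)y_n
  y_{n+1}/y_n = 1 + 2/3z + 1/3z(1+2/3z) = 1 + z + 2/9z²
  so R(z) = 1 + z + 2/9z².

Solve |R(x)|<1 on ℝ⁻.
x=-1.1: |R|=0.1689
R=1: x+2/9x²=0 ⇒ x=−9/2=-4.5000; min R=1−1/(4·2/9)=-0.1250>−1
Confirm numerically:
  x=-4.346: |R|=0.85127 <1
  x=-3.885: |R|=0.46905 <1
  x=-2.918: |R|=0.02584 <1
  x=-4.899: |R|=1.43438 >1
  x=-4.815: |R|=1.33705 >1
  x=-4.608: |R|=1.11059 >1
So |R|<1 on (-4.5000, 0).

(-4.5000,0); λ=-9 ⇒ h* = (9/2)/9 = 0.5000.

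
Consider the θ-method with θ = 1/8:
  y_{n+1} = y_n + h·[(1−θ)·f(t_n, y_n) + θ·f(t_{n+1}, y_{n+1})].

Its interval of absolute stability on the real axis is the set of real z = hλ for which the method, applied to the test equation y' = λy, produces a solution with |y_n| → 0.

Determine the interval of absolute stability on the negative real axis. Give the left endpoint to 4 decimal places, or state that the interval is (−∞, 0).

With y'=λy (z=hλ):
  y_{n+1} = y_n + z·[7/8·y_n + 1/8·y_{n+1}] ⇒ (1 − 1/8z)y_{n+1} = (1 + 7/8z)y_n
  so R(z) = (1 + 7/8z)/(1 − 1/8z).

Need |R(x)|<1, x<0.
x=-1.47: |R|=0.2418
R=−1: 1+7/8x = −1+1/8x ⇒ -3/4x=2 ⇒ x=2/(-3/4)=-2.6667
Confirm numerically:
  x=-2.263: |R|=0.76401 <1
  x=-2.241: |R|=0.75061 <1
  x=-2.200: |R|=0.72549 <1
  x=-1.743: |R|=0.43118 <1
  x=-3.116: |R|=1.24253 >1
  x=-2.694: |R|=1.01534 >1
Stable set (-2.6667, 0).

(-2.6667, 0).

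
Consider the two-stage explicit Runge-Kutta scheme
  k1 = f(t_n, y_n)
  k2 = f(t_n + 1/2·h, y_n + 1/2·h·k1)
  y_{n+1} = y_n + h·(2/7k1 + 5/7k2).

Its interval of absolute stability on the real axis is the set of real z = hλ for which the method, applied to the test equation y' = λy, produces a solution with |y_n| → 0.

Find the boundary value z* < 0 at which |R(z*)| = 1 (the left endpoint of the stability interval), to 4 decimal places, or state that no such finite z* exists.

left endpoint -2.8000.

On y'=λy, z=hλ:
  k1=λy_n ⇒ h·k1=z·y_n;  k2=λ(1+1/2z)y_n ⇒ h·k2=z(1+1/2z)y_n
  y_{n+1}/y_n = 1 + 2/7z + 5/7z(1+1/2z) = 1 + z + 5/14z²
  R(z) = 1 + z + 5/14z².

Find x<0 with |R(x)|<1.
x=-1.39: |R|=0.3000
R=1: x+5/14x²=0 ⇒ x=−14/5=-2.8000; min R=1−1/(4·5/14)=0.3000>−1
Confirm numerically:
  x=-2.681: |R|=0.88606 <1
  x=-1.956: |R|=0.41041 <1
  x=-1.296: |R|=0.30386 <1
  x=-2.891: |R|=1.09396 >1
  x=-2.846: |R|=1.04676 >1
Interval (-2.8000, 0).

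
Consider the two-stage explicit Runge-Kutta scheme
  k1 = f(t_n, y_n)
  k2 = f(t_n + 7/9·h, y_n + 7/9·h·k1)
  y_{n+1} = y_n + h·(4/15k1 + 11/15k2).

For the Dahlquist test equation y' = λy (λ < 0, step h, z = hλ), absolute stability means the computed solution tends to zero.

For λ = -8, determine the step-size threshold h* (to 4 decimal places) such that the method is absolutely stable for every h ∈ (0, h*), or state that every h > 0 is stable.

(-1.7532,0); λ=-8 ⇒ h* = (135/77)/8 = 0.2192.

On y'=λy, z=hλ:
  k1=λy_n ⇒ h·k1=z·y_n;  k2=λ(1+7/9z)y_n ⇒ h·k2=z(1+7/9z)y_n
  y_{n+1}/y_n = 1 + 4/15z + 11/15z(1+7/9z) = 1 + z + 77/135z²
  so R(z) = 1 + z + 77/135z².

Solve |R(x)|<1 on ℝ⁻.
x=-1.73: |R|=0.9771
R=1: x+77/135x²=0 ⇒ x=−135/77=-1.7532; min R=1−1/(4·77/135)=0.5617>−1
Confirm numerically:
  x=-1.392: |R|=0.71319 <1
  x=-1.245: |R|=0.63909 <1
  x=-0.795: |R|=0.56549 <1
  x=-1.988: |R|=1.26619 >1
  x=-1.942: |R|=1.20907 >1
  x=-1.866: |R|=1.12000 >1
Stable set (-1.7532, 0).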